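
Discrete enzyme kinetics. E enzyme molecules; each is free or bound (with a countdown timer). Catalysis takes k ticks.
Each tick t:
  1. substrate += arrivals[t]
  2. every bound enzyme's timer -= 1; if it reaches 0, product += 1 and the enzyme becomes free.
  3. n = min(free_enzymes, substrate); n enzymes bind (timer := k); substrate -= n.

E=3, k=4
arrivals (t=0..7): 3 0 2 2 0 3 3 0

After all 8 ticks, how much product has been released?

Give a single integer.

Answer: 3

Derivation:
t=0: arr=3 -> substrate=0 bound=3 product=0
t=1: arr=0 -> substrate=0 bound=3 product=0
t=2: arr=2 -> substrate=2 bound=3 product=0
t=3: arr=2 -> substrate=4 bound=3 product=0
t=4: arr=0 -> substrate=1 bound=3 product=3
t=5: arr=3 -> substrate=4 bound=3 product=3
t=6: arr=3 -> substrate=7 bound=3 product=3
t=7: arr=0 -> substrate=7 bound=3 product=3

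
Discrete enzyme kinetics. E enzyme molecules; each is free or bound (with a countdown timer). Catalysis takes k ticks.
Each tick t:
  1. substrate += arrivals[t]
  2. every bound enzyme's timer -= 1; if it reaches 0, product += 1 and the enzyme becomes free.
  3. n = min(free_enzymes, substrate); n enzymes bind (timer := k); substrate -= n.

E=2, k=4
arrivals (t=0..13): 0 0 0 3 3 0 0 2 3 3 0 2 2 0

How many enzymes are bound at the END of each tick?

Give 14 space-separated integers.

t=0: arr=0 -> substrate=0 bound=0 product=0
t=1: arr=0 -> substrate=0 bound=0 product=0
t=2: arr=0 -> substrate=0 bound=0 product=0
t=3: arr=3 -> substrate=1 bound=2 product=0
t=4: arr=3 -> substrate=4 bound=2 product=0
t=5: arr=0 -> substrate=4 bound=2 product=0
t=6: arr=0 -> substrate=4 bound=2 product=0
t=7: arr=2 -> substrate=4 bound=2 product=2
t=8: arr=3 -> substrate=7 bound=2 product=2
t=9: arr=3 -> substrate=10 bound=2 product=2
t=10: arr=0 -> substrate=10 bound=2 product=2
t=11: arr=2 -> substrate=10 bound=2 product=4
t=12: arr=2 -> substrate=12 bound=2 product=4
t=13: arr=0 -> substrate=12 bound=2 product=4

Answer: 0 0 0 2 2 2 2 2 2 2 2 2 2 2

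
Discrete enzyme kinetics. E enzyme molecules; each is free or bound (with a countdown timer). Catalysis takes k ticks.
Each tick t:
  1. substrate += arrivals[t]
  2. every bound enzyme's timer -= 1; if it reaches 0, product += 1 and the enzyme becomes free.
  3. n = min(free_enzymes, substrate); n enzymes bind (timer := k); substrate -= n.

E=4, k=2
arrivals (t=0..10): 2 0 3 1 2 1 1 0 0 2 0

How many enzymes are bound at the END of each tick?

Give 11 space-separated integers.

t=0: arr=2 -> substrate=0 bound=2 product=0
t=1: arr=0 -> substrate=0 bound=2 product=0
t=2: arr=3 -> substrate=0 bound=3 product=2
t=3: arr=1 -> substrate=0 bound=4 product=2
t=4: arr=2 -> substrate=0 bound=3 product=5
t=5: arr=1 -> substrate=0 bound=3 product=6
t=6: arr=1 -> substrate=0 bound=2 product=8
t=7: arr=0 -> substrate=0 bound=1 product=9
t=8: arr=0 -> substrate=0 bound=0 product=10
t=9: arr=2 -> substrate=0 bound=2 product=10
t=10: arr=0 -> substrate=0 bound=2 product=10

Answer: 2 2 3 4 3 3 2 1 0 2 2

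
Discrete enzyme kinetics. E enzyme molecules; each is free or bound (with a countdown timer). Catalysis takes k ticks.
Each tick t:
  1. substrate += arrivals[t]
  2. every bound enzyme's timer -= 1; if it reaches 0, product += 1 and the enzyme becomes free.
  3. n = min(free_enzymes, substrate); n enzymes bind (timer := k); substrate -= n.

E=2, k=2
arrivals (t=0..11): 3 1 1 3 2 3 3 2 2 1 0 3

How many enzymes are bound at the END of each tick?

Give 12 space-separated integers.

t=0: arr=3 -> substrate=1 bound=2 product=0
t=1: arr=1 -> substrate=2 bound=2 product=0
t=2: arr=1 -> substrate=1 bound=2 product=2
t=3: arr=3 -> substrate=4 bound=2 product=2
t=4: arr=2 -> substrate=4 bound=2 product=4
t=5: arr=3 -> substrate=7 bound=2 product=4
t=6: arr=3 -> substrate=8 bound=2 product=6
t=7: arr=2 -> substrate=10 bound=2 product=6
t=8: arr=2 -> substrate=10 bound=2 product=8
t=9: arr=1 -> substrate=11 bound=2 product=8
t=10: arr=0 -> substrate=9 bound=2 product=10
t=11: arr=3 -> substrate=12 bound=2 product=10

Answer: 2 2 2 2 2 2 2 2 2 2 2 2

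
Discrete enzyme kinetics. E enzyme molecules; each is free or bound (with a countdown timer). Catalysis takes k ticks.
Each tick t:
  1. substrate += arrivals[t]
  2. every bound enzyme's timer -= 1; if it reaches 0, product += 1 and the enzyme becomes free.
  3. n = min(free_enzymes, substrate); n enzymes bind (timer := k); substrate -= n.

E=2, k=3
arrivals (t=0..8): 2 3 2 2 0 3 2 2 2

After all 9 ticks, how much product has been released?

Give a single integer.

t=0: arr=2 -> substrate=0 bound=2 product=0
t=1: arr=3 -> substrate=3 bound=2 product=0
t=2: arr=2 -> substrate=5 bound=2 product=0
t=3: arr=2 -> substrate=5 bound=2 product=2
t=4: arr=0 -> substrate=5 bound=2 product=2
t=5: arr=3 -> substrate=8 bound=2 product=2
t=6: arr=2 -> substrate=8 bound=2 product=4
t=7: arr=2 -> substrate=10 bound=2 product=4
t=8: arr=2 -> substrate=12 bound=2 product=4

Answer: 4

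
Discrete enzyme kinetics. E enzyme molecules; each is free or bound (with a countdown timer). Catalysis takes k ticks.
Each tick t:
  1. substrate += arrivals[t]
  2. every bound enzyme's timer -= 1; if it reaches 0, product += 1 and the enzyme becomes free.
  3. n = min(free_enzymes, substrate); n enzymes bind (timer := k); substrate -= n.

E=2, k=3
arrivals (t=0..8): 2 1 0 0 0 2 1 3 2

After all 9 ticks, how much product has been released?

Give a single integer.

t=0: arr=2 -> substrate=0 bound=2 product=0
t=1: arr=1 -> substrate=1 bound=2 product=0
t=2: arr=0 -> substrate=1 bound=2 product=0
t=3: arr=0 -> substrate=0 bound=1 product=2
t=4: arr=0 -> substrate=0 bound=1 product=2
t=5: arr=2 -> substrate=1 bound=2 product=2
t=6: arr=1 -> substrate=1 bound=2 product=3
t=7: arr=3 -> substrate=4 bound=2 product=3
t=8: arr=2 -> substrate=5 bound=2 product=4

Answer: 4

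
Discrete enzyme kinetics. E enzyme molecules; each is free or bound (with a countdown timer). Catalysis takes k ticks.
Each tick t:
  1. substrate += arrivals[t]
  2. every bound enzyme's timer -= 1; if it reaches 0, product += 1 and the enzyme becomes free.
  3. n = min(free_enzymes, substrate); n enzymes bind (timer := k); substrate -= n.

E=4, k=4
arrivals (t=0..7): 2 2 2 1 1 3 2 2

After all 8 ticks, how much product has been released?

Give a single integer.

t=0: arr=2 -> substrate=0 bound=2 product=0
t=1: arr=2 -> substrate=0 bound=4 product=0
t=2: arr=2 -> substrate=2 bound=4 product=0
t=3: arr=1 -> substrate=3 bound=4 product=0
t=4: arr=1 -> substrate=2 bound=4 product=2
t=5: arr=3 -> substrate=3 bound=4 product=4
t=6: arr=2 -> substrate=5 bound=4 product=4
t=7: arr=2 -> substrate=7 bound=4 product=4

Answer: 4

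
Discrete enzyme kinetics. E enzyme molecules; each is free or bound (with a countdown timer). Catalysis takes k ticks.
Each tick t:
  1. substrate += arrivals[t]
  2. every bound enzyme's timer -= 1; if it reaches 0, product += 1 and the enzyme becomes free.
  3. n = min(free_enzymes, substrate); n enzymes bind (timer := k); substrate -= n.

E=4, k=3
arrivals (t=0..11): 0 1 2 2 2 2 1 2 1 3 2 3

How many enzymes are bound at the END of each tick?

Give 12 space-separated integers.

Answer: 0 1 3 4 4 4 4 4 4 4 4 4

Derivation:
t=0: arr=0 -> substrate=0 bound=0 product=0
t=1: arr=1 -> substrate=0 bound=1 product=0
t=2: arr=2 -> substrate=0 bound=3 product=0
t=3: arr=2 -> substrate=1 bound=4 product=0
t=4: arr=2 -> substrate=2 bound=4 product=1
t=5: arr=2 -> substrate=2 bound=4 product=3
t=6: arr=1 -> substrate=2 bound=4 product=4
t=7: arr=2 -> substrate=3 bound=4 product=5
t=8: arr=1 -> substrate=2 bound=4 product=7
t=9: arr=3 -> substrate=4 bound=4 product=8
t=10: arr=2 -> substrate=5 bound=4 product=9
t=11: arr=3 -> substrate=6 bound=4 product=11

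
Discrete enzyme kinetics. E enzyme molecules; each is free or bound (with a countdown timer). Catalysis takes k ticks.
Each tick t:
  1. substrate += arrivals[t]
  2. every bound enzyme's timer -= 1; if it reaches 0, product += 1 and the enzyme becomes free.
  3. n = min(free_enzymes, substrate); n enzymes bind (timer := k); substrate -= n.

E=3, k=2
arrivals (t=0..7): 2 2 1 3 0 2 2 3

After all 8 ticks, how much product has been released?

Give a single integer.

Answer: 9

Derivation:
t=0: arr=2 -> substrate=0 bound=2 product=0
t=1: arr=2 -> substrate=1 bound=3 product=0
t=2: arr=1 -> substrate=0 bound=3 product=2
t=3: arr=3 -> substrate=2 bound=3 product=3
t=4: arr=0 -> substrate=0 bound=3 product=5
t=5: arr=2 -> substrate=1 bound=3 product=6
t=6: arr=2 -> substrate=1 bound=3 product=8
t=7: arr=3 -> substrate=3 bound=3 product=9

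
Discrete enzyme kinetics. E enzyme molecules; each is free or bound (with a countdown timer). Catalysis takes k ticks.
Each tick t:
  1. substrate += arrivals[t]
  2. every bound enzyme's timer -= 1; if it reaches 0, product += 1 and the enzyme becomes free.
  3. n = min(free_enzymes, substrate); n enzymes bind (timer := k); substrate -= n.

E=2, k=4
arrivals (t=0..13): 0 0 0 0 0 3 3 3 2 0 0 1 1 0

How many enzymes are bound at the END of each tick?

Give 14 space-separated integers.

Answer: 0 0 0 0 0 2 2 2 2 2 2 2 2 2

Derivation:
t=0: arr=0 -> substrate=0 bound=0 product=0
t=1: arr=0 -> substrate=0 bound=0 product=0
t=2: arr=0 -> substrate=0 bound=0 product=0
t=3: arr=0 -> substrate=0 bound=0 product=0
t=4: arr=0 -> substrate=0 bound=0 product=0
t=5: arr=3 -> substrate=1 bound=2 product=0
t=6: arr=3 -> substrate=4 bound=2 product=0
t=7: arr=3 -> substrate=7 bound=2 product=0
t=8: arr=2 -> substrate=9 bound=2 product=0
t=9: arr=0 -> substrate=7 bound=2 product=2
t=10: arr=0 -> substrate=7 bound=2 product=2
t=11: arr=1 -> substrate=8 bound=2 product=2
t=12: arr=1 -> substrate=9 bound=2 product=2
t=13: arr=0 -> substrate=7 bound=2 product=4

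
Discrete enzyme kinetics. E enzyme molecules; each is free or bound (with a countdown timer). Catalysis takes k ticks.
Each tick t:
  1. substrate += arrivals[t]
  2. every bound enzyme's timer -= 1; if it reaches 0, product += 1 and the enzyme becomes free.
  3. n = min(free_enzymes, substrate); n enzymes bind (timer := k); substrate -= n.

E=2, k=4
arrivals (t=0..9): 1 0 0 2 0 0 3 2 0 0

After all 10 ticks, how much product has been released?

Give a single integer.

Answer: 3

Derivation:
t=0: arr=1 -> substrate=0 bound=1 product=0
t=1: arr=0 -> substrate=0 bound=1 product=0
t=2: arr=0 -> substrate=0 bound=1 product=0
t=3: arr=2 -> substrate=1 bound=2 product=0
t=4: arr=0 -> substrate=0 bound=2 product=1
t=5: arr=0 -> substrate=0 bound=2 product=1
t=6: arr=3 -> substrate=3 bound=2 product=1
t=7: arr=2 -> substrate=4 bound=2 product=2
t=8: arr=0 -> substrate=3 bound=2 product=3
t=9: arr=0 -> substrate=3 bound=2 product=3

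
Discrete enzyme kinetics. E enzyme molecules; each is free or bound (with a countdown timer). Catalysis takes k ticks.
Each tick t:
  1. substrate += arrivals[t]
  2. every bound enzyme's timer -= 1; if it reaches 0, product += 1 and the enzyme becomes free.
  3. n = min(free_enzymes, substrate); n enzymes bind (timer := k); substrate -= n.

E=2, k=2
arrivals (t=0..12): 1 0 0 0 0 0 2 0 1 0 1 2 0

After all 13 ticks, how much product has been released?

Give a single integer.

t=0: arr=1 -> substrate=0 bound=1 product=0
t=1: arr=0 -> substrate=0 bound=1 product=0
t=2: arr=0 -> substrate=0 bound=0 product=1
t=3: arr=0 -> substrate=0 bound=0 product=1
t=4: arr=0 -> substrate=0 bound=0 product=1
t=5: arr=0 -> substrate=0 bound=0 product=1
t=6: arr=2 -> substrate=0 bound=2 product=1
t=7: arr=0 -> substrate=0 bound=2 product=1
t=8: arr=1 -> substrate=0 bound=1 product=3
t=9: arr=0 -> substrate=0 bound=1 product=3
t=10: arr=1 -> substrate=0 bound=1 product=4
t=11: arr=2 -> substrate=1 bound=2 product=4
t=12: arr=0 -> substrate=0 bound=2 product=5

Answer: 5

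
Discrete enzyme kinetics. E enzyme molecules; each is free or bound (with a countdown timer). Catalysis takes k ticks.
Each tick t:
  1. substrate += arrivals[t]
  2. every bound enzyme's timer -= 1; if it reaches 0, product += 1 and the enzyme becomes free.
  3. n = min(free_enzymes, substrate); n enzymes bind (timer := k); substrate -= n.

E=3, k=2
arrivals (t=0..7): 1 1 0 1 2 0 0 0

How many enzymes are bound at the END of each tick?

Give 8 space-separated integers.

t=0: arr=1 -> substrate=0 bound=1 product=0
t=1: arr=1 -> substrate=0 bound=2 product=0
t=2: arr=0 -> substrate=0 bound=1 product=1
t=3: arr=1 -> substrate=0 bound=1 product=2
t=4: arr=2 -> substrate=0 bound=3 product=2
t=5: arr=0 -> substrate=0 bound=2 product=3
t=6: arr=0 -> substrate=0 bound=0 product=5
t=7: arr=0 -> substrate=0 bound=0 product=5

Answer: 1 2 1 1 3 2 0 0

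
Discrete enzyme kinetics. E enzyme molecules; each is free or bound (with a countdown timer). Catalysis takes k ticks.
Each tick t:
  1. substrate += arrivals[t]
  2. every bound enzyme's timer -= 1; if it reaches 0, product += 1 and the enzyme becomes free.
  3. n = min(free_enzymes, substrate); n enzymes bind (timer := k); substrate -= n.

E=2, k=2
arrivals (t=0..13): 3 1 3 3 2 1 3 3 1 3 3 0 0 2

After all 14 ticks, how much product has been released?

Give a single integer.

t=0: arr=3 -> substrate=1 bound=2 product=0
t=1: arr=1 -> substrate=2 bound=2 product=0
t=2: arr=3 -> substrate=3 bound=2 product=2
t=3: arr=3 -> substrate=6 bound=2 product=2
t=4: arr=2 -> substrate=6 bound=2 product=4
t=5: arr=1 -> substrate=7 bound=2 product=4
t=6: arr=3 -> substrate=8 bound=2 product=6
t=7: arr=3 -> substrate=11 bound=2 product=6
t=8: arr=1 -> substrate=10 bound=2 product=8
t=9: arr=3 -> substrate=13 bound=2 product=8
t=10: arr=3 -> substrate=14 bound=2 product=10
t=11: arr=0 -> substrate=14 bound=2 product=10
t=12: arr=0 -> substrate=12 bound=2 product=12
t=13: arr=2 -> substrate=14 bound=2 product=12

Answer: 12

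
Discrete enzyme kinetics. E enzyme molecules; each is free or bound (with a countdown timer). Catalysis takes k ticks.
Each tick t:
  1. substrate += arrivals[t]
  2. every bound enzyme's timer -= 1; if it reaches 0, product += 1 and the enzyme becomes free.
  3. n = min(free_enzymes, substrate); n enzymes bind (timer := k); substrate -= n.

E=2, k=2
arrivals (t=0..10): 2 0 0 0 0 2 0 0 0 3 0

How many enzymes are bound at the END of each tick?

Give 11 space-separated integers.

Answer: 2 2 0 0 0 2 2 0 0 2 2

Derivation:
t=0: arr=2 -> substrate=0 bound=2 product=0
t=1: arr=0 -> substrate=0 bound=2 product=0
t=2: arr=0 -> substrate=0 bound=0 product=2
t=3: arr=0 -> substrate=0 bound=0 product=2
t=4: arr=0 -> substrate=0 bound=0 product=2
t=5: arr=2 -> substrate=0 bound=2 product=2
t=6: arr=0 -> substrate=0 bound=2 product=2
t=7: arr=0 -> substrate=0 bound=0 product=4
t=8: arr=0 -> substrate=0 bound=0 product=4
t=9: arr=3 -> substrate=1 bound=2 product=4
t=10: arr=0 -> substrate=1 bound=2 product=4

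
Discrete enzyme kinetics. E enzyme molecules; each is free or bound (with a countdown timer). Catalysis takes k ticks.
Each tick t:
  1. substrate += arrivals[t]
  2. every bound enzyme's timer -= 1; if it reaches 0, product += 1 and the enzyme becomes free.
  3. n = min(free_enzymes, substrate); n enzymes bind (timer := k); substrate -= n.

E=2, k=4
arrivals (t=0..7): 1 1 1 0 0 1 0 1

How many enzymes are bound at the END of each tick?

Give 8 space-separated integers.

t=0: arr=1 -> substrate=0 bound=1 product=0
t=1: arr=1 -> substrate=0 bound=2 product=0
t=2: arr=1 -> substrate=1 bound=2 product=0
t=3: arr=0 -> substrate=1 bound=2 product=0
t=4: arr=0 -> substrate=0 bound=2 product=1
t=5: arr=1 -> substrate=0 bound=2 product=2
t=6: arr=0 -> substrate=0 bound=2 product=2
t=7: arr=1 -> substrate=1 bound=2 product=2

Answer: 1 2 2 2 2 2 2 2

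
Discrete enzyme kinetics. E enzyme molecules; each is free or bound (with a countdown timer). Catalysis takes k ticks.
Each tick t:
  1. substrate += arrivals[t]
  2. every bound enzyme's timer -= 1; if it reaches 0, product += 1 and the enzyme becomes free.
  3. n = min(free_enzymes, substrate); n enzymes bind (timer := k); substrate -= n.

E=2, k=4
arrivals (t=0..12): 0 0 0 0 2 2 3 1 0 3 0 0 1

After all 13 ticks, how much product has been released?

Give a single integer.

Answer: 4

Derivation:
t=0: arr=0 -> substrate=0 bound=0 product=0
t=1: arr=0 -> substrate=0 bound=0 product=0
t=2: arr=0 -> substrate=0 bound=0 product=0
t=3: arr=0 -> substrate=0 bound=0 product=0
t=4: arr=2 -> substrate=0 bound=2 product=0
t=5: arr=2 -> substrate=2 bound=2 product=0
t=6: arr=3 -> substrate=5 bound=2 product=0
t=7: arr=1 -> substrate=6 bound=2 product=0
t=8: arr=0 -> substrate=4 bound=2 product=2
t=9: arr=3 -> substrate=7 bound=2 product=2
t=10: arr=0 -> substrate=7 bound=2 product=2
t=11: arr=0 -> substrate=7 bound=2 product=2
t=12: arr=1 -> substrate=6 bound=2 product=4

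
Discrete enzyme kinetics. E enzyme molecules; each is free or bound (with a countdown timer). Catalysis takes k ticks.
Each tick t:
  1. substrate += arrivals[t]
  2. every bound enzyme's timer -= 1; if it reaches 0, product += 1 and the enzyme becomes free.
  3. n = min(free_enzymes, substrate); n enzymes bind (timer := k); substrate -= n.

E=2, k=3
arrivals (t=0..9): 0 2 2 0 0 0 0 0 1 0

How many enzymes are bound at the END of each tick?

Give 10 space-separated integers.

Answer: 0 2 2 2 2 2 2 0 1 1

Derivation:
t=0: arr=0 -> substrate=0 bound=0 product=0
t=1: arr=2 -> substrate=0 bound=2 product=0
t=2: arr=2 -> substrate=2 bound=2 product=0
t=3: arr=0 -> substrate=2 bound=2 product=0
t=4: arr=0 -> substrate=0 bound=2 product=2
t=5: arr=0 -> substrate=0 bound=2 product=2
t=6: arr=0 -> substrate=0 bound=2 product=2
t=7: arr=0 -> substrate=0 bound=0 product=4
t=8: arr=1 -> substrate=0 bound=1 product=4
t=9: arr=0 -> substrate=0 bound=1 product=4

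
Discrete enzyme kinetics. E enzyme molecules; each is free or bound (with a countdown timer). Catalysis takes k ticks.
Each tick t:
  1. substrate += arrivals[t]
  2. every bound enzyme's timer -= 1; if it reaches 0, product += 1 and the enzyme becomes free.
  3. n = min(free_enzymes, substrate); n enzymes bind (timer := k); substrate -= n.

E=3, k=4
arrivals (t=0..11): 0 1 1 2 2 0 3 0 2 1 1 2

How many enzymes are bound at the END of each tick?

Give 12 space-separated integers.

t=0: arr=0 -> substrate=0 bound=0 product=0
t=1: arr=1 -> substrate=0 bound=1 product=0
t=2: arr=1 -> substrate=0 bound=2 product=0
t=3: arr=2 -> substrate=1 bound=3 product=0
t=4: arr=2 -> substrate=3 bound=3 product=0
t=5: arr=0 -> substrate=2 bound=3 product=1
t=6: arr=3 -> substrate=4 bound=3 product=2
t=7: arr=0 -> substrate=3 bound=3 product=3
t=8: arr=2 -> substrate=5 bound=3 product=3
t=9: arr=1 -> substrate=5 bound=3 product=4
t=10: arr=1 -> substrate=5 bound=3 product=5
t=11: arr=2 -> substrate=6 bound=3 product=6

Answer: 0 1 2 3 3 3 3 3 3 3 3 3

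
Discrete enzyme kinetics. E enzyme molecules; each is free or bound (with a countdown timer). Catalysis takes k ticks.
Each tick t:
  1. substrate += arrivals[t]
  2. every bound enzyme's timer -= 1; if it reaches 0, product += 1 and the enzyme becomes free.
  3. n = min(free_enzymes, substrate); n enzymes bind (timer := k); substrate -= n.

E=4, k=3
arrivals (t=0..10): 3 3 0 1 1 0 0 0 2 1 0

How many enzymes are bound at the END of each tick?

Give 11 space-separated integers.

t=0: arr=3 -> substrate=0 bound=3 product=0
t=1: arr=3 -> substrate=2 bound=4 product=0
t=2: arr=0 -> substrate=2 bound=4 product=0
t=3: arr=1 -> substrate=0 bound=4 product=3
t=4: arr=1 -> substrate=0 bound=4 product=4
t=5: arr=0 -> substrate=0 bound=4 product=4
t=6: arr=0 -> substrate=0 bound=1 product=7
t=7: arr=0 -> substrate=0 bound=0 product=8
t=8: arr=2 -> substrate=0 bound=2 product=8
t=9: arr=1 -> substrate=0 bound=3 product=8
t=10: arr=0 -> substrate=0 bound=3 product=8

Answer: 3 4 4 4 4 4 1 0 2 3 3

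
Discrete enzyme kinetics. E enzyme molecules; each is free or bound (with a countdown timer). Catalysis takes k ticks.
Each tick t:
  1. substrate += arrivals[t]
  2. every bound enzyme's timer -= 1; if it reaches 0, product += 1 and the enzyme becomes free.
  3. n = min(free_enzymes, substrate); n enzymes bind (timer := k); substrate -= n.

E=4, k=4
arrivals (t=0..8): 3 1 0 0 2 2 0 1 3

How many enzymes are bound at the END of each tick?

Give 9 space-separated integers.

Answer: 3 4 4 4 3 4 4 4 4

Derivation:
t=0: arr=3 -> substrate=0 bound=3 product=0
t=1: arr=1 -> substrate=0 bound=4 product=0
t=2: arr=0 -> substrate=0 bound=4 product=0
t=3: arr=0 -> substrate=0 bound=4 product=0
t=4: arr=2 -> substrate=0 bound=3 product=3
t=5: arr=2 -> substrate=0 bound=4 product=4
t=6: arr=0 -> substrate=0 bound=4 product=4
t=7: arr=1 -> substrate=1 bound=4 product=4
t=8: arr=3 -> substrate=2 bound=4 product=6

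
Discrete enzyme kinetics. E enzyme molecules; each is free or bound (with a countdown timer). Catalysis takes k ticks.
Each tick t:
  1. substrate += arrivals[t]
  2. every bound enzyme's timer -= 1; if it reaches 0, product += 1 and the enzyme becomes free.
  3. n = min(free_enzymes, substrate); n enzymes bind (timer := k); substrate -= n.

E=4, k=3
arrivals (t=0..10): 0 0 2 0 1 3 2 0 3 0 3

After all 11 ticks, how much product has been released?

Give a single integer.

t=0: arr=0 -> substrate=0 bound=0 product=0
t=1: arr=0 -> substrate=0 bound=0 product=0
t=2: arr=2 -> substrate=0 bound=2 product=0
t=3: arr=0 -> substrate=0 bound=2 product=0
t=4: arr=1 -> substrate=0 bound=3 product=0
t=5: arr=3 -> substrate=0 bound=4 product=2
t=6: arr=2 -> substrate=2 bound=4 product=2
t=7: arr=0 -> substrate=1 bound=4 product=3
t=8: arr=3 -> substrate=1 bound=4 product=6
t=9: arr=0 -> substrate=1 bound=4 product=6
t=10: arr=3 -> substrate=3 bound=4 product=7

Answer: 7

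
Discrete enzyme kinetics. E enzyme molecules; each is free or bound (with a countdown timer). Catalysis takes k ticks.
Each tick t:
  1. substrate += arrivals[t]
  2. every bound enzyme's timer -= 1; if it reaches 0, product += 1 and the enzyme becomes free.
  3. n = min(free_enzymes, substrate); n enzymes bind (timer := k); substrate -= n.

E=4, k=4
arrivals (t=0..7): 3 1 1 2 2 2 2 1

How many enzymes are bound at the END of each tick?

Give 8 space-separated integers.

t=0: arr=3 -> substrate=0 bound=3 product=0
t=1: arr=1 -> substrate=0 bound=4 product=0
t=2: arr=1 -> substrate=1 bound=4 product=0
t=3: arr=2 -> substrate=3 bound=4 product=0
t=4: arr=2 -> substrate=2 bound=4 product=3
t=5: arr=2 -> substrate=3 bound=4 product=4
t=6: arr=2 -> substrate=5 bound=4 product=4
t=7: arr=1 -> substrate=6 bound=4 product=4

Answer: 3 4 4 4 4 4 4 4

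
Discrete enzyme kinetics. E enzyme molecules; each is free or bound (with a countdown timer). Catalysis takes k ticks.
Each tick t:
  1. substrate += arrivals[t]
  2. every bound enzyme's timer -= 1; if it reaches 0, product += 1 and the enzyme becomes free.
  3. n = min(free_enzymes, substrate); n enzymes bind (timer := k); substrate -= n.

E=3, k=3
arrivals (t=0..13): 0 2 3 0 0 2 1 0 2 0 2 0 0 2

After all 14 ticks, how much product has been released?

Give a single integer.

t=0: arr=0 -> substrate=0 bound=0 product=0
t=1: arr=2 -> substrate=0 bound=2 product=0
t=2: arr=3 -> substrate=2 bound=3 product=0
t=3: arr=0 -> substrate=2 bound=3 product=0
t=4: arr=0 -> substrate=0 bound=3 product=2
t=5: arr=2 -> substrate=1 bound=3 product=3
t=6: arr=1 -> substrate=2 bound=3 product=3
t=7: arr=0 -> substrate=0 bound=3 product=5
t=8: arr=2 -> substrate=1 bound=3 product=6
t=9: arr=0 -> substrate=1 bound=3 product=6
t=10: arr=2 -> substrate=1 bound=3 product=8
t=11: arr=0 -> substrate=0 bound=3 product=9
t=12: arr=0 -> substrate=0 bound=3 product=9
t=13: arr=2 -> substrate=0 bound=3 product=11

Answer: 11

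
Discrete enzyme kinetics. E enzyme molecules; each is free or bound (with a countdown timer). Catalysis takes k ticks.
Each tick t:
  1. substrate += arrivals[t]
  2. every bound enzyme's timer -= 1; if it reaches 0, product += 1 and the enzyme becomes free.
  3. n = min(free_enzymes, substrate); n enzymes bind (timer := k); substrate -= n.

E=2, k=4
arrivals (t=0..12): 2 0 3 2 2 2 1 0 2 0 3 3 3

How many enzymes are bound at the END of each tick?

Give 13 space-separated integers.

Answer: 2 2 2 2 2 2 2 2 2 2 2 2 2

Derivation:
t=0: arr=2 -> substrate=0 bound=2 product=0
t=1: arr=0 -> substrate=0 bound=2 product=0
t=2: arr=3 -> substrate=3 bound=2 product=0
t=3: arr=2 -> substrate=5 bound=2 product=0
t=4: arr=2 -> substrate=5 bound=2 product=2
t=5: arr=2 -> substrate=7 bound=2 product=2
t=6: arr=1 -> substrate=8 bound=2 product=2
t=7: arr=0 -> substrate=8 bound=2 product=2
t=8: arr=2 -> substrate=8 bound=2 product=4
t=9: arr=0 -> substrate=8 bound=2 product=4
t=10: arr=3 -> substrate=11 bound=2 product=4
t=11: arr=3 -> substrate=14 bound=2 product=4
t=12: arr=3 -> substrate=15 bound=2 product=6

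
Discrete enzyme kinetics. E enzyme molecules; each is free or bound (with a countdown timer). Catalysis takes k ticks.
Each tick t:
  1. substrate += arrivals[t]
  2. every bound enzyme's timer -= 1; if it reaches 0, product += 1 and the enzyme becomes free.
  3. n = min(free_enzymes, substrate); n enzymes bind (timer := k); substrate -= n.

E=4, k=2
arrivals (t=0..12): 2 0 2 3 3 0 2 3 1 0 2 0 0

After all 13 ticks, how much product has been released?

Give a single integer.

Answer: 18

Derivation:
t=0: arr=2 -> substrate=0 bound=2 product=0
t=1: arr=0 -> substrate=0 bound=2 product=0
t=2: arr=2 -> substrate=0 bound=2 product=2
t=3: arr=3 -> substrate=1 bound=4 product=2
t=4: arr=3 -> substrate=2 bound=4 product=4
t=5: arr=0 -> substrate=0 bound=4 product=6
t=6: arr=2 -> substrate=0 bound=4 product=8
t=7: arr=3 -> substrate=1 bound=4 product=10
t=8: arr=1 -> substrate=0 bound=4 product=12
t=9: arr=0 -> substrate=0 bound=2 product=14
t=10: arr=2 -> substrate=0 bound=2 product=16
t=11: arr=0 -> substrate=0 bound=2 product=16
t=12: arr=0 -> substrate=0 bound=0 product=18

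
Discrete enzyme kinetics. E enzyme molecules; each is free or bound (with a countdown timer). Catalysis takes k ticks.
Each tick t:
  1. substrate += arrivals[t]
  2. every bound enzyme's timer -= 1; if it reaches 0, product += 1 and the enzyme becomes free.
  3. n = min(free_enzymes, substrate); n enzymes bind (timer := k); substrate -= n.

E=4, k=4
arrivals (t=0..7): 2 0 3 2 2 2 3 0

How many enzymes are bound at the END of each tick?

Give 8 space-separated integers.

t=0: arr=2 -> substrate=0 bound=2 product=0
t=1: arr=0 -> substrate=0 bound=2 product=0
t=2: arr=3 -> substrate=1 bound=4 product=0
t=3: arr=2 -> substrate=3 bound=4 product=0
t=4: arr=2 -> substrate=3 bound=4 product=2
t=5: arr=2 -> substrate=5 bound=4 product=2
t=6: arr=3 -> substrate=6 bound=4 product=4
t=7: arr=0 -> substrate=6 bound=4 product=4

Answer: 2 2 4 4 4 4 4 4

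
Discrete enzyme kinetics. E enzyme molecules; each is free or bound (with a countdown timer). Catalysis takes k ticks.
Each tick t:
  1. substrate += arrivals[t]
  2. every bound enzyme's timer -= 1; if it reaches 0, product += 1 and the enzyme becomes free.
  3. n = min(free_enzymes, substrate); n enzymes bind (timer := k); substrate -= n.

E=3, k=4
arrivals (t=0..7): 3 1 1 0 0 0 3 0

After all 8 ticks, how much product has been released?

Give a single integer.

Answer: 3

Derivation:
t=0: arr=3 -> substrate=0 bound=3 product=0
t=1: arr=1 -> substrate=1 bound=3 product=0
t=2: arr=1 -> substrate=2 bound=3 product=0
t=3: arr=0 -> substrate=2 bound=3 product=0
t=4: arr=0 -> substrate=0 bound=2 product=3
t=5: arr=0 -> substrate=0 bound=2 product=3
t=6: arr=3 -> substrate=2 bound=3 product=3
t=7: arr=0 -> substrate=2 bound=3 product=3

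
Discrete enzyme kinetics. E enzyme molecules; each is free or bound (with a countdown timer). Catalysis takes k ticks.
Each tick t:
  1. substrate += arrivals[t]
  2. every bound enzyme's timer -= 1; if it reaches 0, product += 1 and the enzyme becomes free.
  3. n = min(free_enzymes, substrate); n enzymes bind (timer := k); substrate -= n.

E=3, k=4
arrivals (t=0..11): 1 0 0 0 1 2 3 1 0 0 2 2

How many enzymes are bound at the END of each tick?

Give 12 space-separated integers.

t=0: arr=1 -> substrate=0 bound=1 product=0
t=1: arr=0 -> substrate=0 bound=1 product=0
t=2: arr=0 -> substrate=0 bound=1 product=0
t=3: arr=0 -> substrate=0 bound=1 product=0
t=4: arr=1 -> substrate=0 bound=1 product=1
t=5: arr=2 -> substrate=0 bound=3 product=1
t=6: arr=3 -> substrate=3 bound=3 product=1
t=7: arr=1 -> substrate=4 bound=3 product=1
t=8: arr=0 -> substrate=3 bound=3 product=2
t=9: arr=0 -> substrate=1 bound=3 product=4
t=10: arr=2 -> substrate=3 bound=3 product=4
t=11: arr=2 -> substrate=5 bound=3 product=4

Answer: 1 1 1 1 1 3 3 3 3 3 3 3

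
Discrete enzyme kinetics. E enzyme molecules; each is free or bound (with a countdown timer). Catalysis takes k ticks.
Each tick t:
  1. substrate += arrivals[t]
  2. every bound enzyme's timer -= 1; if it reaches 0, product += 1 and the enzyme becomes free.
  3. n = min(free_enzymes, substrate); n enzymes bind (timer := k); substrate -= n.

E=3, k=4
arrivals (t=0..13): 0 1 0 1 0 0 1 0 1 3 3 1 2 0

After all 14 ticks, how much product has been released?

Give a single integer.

t=0: arr=0 -> substrate=0 bound=0 product=0
t=1: arr=1 -> substrate=0 bound=1 product=0
t=2: arr=0 -> substrate=0 bound=1 product=0
t=3: arr=1 -> substrate=0 bound=2 product=0
t=4: arr=0 -> substrate=0 bound=2 product=0
t=5: arr=0 -> substrate=0 bound=1 product=1
t=6: arr=1 -> substrate=0 bound=2 product=1
t=7: arr=0 -> substrate=0 bound=1 product=2
t=8: arr=1 -> substrate=0 bound=2 product=2
t=9: arr=3 -> substrate=2 bound=3 product=2
t=10: arr=3 -> substrate=4 bound=3 product=3
t=11: arr=1 -> substrate=5 bound=3 product=3
t=12: arr=2 -> substrate=6 bound=3 product=4
t=13: arr=0 -> substrate=5 bound=3 product=5

Answer: 5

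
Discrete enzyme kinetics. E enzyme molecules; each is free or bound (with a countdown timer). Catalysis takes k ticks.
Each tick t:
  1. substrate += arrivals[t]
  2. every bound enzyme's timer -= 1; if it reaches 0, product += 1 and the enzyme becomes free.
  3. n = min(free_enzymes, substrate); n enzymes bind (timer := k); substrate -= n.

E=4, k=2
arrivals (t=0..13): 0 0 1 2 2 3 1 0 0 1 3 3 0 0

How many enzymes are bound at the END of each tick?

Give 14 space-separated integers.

t=0: arr=0 -> substrate=0 bound=0 product=0
t=1: arr=0 -> substrate=0 bound=0 product=0
t=2: arr=1 -> substrate=0 bound=1 product=0
t=3: arr=2 -> substrate=0 bound=3 product=0
t=4: arr=2 -> substrate=0 bound=4 product=1
t=5: arr=3 -> substrate=1 bound=4 product=3
t=6: arr=1 -> substrate=0 bound=4 product=5
t=7: arr=0 -> substrate=0 bound=2 product=7
t=8: arr=0 -> substrate=0 bound=0 product=9
t=9: arr=1 -> substrate=0 bound=1 product=9
t=10: arr=3 -> substrate=0 bound=4 product=9
t=11: arr=3 -> substrate=2 bound=4 product=10
t=12: arr=0 -> substrate=0 bound=3 product=13
t=13: arr=0 -> substrate=0 bound=2 product=14

Answer: 0 0 1 3 4 4 4 2 0 1 4 4 3 2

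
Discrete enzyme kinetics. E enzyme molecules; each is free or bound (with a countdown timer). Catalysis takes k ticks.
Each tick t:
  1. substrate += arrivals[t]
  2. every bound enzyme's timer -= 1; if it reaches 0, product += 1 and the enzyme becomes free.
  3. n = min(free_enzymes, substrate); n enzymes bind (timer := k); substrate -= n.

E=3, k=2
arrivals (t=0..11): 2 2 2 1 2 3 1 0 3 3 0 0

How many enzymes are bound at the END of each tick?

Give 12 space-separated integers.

Answer: 2 3 3 3 3 3 3 3 3 3 3 3

Derivation:
t=0: arr=2 -> substrate=0 bound=2 product=0
t=1: arr=2 -> substrate=1 bound=3 product=0
t=2: arr=2 -> substrate=1 bound=3 product=2
t=3: arr=1 -> substrate=1 bound=3 product=3
t=4: arr=2 -> substrate=1 bound=3 product=5
t=5: arr=3 -> substrate=3 bound=3 product=6
t=6: arr=1 -> substrate=2 bound=3 product=8
t=7: arr=0 -> substrate=1 bound=3 product=9
t=8: arr=3 -> substrate=2 bound=3 product=11
t=9: arr=3 -> substrate=4 bound=3 product=12
t=10: arr=0 -> substrate=2 bound=3 product=14
t=11: arr=0 -> substrate=1 bound=3 product=15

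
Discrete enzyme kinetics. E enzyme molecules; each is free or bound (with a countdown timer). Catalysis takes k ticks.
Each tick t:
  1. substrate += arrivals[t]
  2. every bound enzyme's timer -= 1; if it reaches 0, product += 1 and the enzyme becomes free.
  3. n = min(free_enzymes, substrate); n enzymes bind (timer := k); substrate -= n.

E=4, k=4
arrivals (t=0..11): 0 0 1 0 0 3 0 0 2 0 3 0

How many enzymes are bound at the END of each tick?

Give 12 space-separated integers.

Answer: 0 0 1 1 1 4 3 3 4 2 4 4

Derivation:
t=0: arr=0 -> substrate=0 bound=0 product=0
t=1: arr=0 -> substrate=0 bound=0 product=0
t=2: arr=1 -> substrate=0 bound=1 product=0
t=3: arr=0 -> substrate=0 bound=1 product=0
t=4: arr=0 -> substrate=0 bound=1 product=0
t=5: arr=3 -> substrate=0 bound=4 product=0
t=6: arr=0 -> substrate=0 bound=3 product=1
t=7: arr=0 -> substrate=0 bound=3 product=1
t=8: arr=2 -> substrate=1 bound=4 product=1
t=9: arr=0 -> substrate=0 bound=2 product=4
t=10: arr=3 -> substrate=1 bound=4 product=4
t=11: arr=0 -> substrate=1 bound=4 product=4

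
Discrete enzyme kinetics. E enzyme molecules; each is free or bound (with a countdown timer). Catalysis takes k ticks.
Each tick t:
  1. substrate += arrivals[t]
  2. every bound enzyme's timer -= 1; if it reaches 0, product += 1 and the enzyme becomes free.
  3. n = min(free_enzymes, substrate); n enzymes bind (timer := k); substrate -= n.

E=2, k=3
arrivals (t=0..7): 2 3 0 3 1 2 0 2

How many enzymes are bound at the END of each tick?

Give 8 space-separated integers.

t=0: arr=2 -> substrate=0 bound=2 product=0
t=1: arr=3 -> substrate=3 bound=2 product=0
t=2: arr=0 -> substrate=3 bound=2 product=0
t=3: arr=3 -> substrate=4 bound=2 product=2
t=4: arr=1 -> substrate=5 bound=2 product=2
t=5: arr=2 -> substrate=7 bound=2 product=2
t=6: arr=0 -> substrate=5 bound=2 product=4
t=7: arr=2 -> substrate=7 bound=2 product=4

Answer: 2 2 2 2 2 2 2 2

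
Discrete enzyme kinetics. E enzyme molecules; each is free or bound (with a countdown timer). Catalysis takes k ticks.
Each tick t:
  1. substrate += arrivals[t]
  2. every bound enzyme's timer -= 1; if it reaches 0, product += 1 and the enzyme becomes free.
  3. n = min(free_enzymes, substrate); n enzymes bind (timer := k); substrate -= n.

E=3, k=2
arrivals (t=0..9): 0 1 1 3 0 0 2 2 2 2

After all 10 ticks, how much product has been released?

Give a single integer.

Answer: 8

Derivation:
t=0: arr=0 -> substrate=0 bound=0 product=0
t=1: arr=1 -> substrate=0 bound=1 product=0
t=2: arr=1 -> substrate=0 bound=2 product=0
t=3: arr=3 -> substrate=1 bound=3 product=1
t=4: arr=0 -> substrate=0 bound=3 product=2
t=5: arr=0 -> substrate=0 bound=1 product=4
t=6: arr=2 -> substrate=0 bound=2 product=5
t=7: arr=2 -> substrate=1 bound=3 product=5
t=8: arr=2 -> substrate=1 bound=3 product=7
t=9: arr=2 -> substrate=2 bound=3 product=8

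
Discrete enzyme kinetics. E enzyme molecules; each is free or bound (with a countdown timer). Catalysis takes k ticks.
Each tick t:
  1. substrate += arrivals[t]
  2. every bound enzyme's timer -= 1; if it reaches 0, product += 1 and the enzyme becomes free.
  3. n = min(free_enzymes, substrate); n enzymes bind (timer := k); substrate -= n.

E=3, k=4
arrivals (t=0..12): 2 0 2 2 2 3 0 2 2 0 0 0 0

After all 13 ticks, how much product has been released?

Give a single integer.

t=0: arr=2 -> substrate=0 bound=2 product=0
t=1: arr=0 -> substrate=0 bound=2 product=0
t=2: arr=2 -> substrate=1 bound=3 product=0
t=3: arr=2 -> substrate=3 bound=3 product=0
t=4: arr=2 -> substrate=3 bound=3 product=2
t=5: arr=3 -> substrate=6 bound=3 product=2
t=6: arr=0 -> substrate=5 bound=3 product=3
t=7: arr=2 -> substrate=7 bound=3 product=3
t=8: arr=2 -> substrate=7 bound=3 product=5
t=9: arr=0 -> substrate=7 bound=3 product=5
t=10: arr=0 -> substrate=6 bound=3 product=6
t=11: arr=0 -> substrate=6 bound=3 product=6
t=12: arr=0 -> substrate=4 bound=3 product=8

Answer: 8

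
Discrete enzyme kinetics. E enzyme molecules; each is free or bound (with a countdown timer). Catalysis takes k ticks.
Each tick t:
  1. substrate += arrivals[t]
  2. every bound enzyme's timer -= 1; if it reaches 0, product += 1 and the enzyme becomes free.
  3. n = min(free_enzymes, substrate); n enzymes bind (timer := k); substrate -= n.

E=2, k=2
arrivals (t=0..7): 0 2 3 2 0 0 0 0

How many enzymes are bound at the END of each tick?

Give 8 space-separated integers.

t=0: arr=0 -> substrate=0 bound=0 product=0
t=1: arr=2 -> substrate=0 bound=2 product=0
t=2: arr=3 -> substrate=3 bound=2 product=0
t=3: arr=2 -> substrate=3 bound=2 product=2
t=4: arr=0 -> substrate=3 bound=2 product=2
t=5: arr=0 -> substrate=1 bound=2 product=4
t=6: arr=0 -> substrate=1 bound=2 product=4
t=7: arr=0 -> substrate=0 bound=1 product=6

Answer: 0 2 2 2 2 2 2 1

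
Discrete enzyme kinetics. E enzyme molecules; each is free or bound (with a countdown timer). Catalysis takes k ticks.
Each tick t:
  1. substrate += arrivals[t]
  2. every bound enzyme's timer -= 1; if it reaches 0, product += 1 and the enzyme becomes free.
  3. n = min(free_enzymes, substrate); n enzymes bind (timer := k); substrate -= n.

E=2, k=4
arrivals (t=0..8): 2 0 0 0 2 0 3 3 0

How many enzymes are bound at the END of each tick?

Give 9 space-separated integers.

t=0: arr=2 -> substrate=0 bound=2 product=0
t=1: arr=0 -> substrate=0 bound=2 product=0
t=2: arr=0 -> substrate=0 bound=2 product=0
t=3: arr=0 -> substrate=0 bound=2 product=0
t=4: arr=2 -> substrate=0 bound=2 product=2
t=5: arr=0 -> substrate=0 bound=2 product=2
t=6: arr=3 -> substrate=3 bound=2 product=2
t=7: arr=3 -> substrate=6 bound=2 product=2
t=8: arr=0 -> substrate=4 bound=2 product=4

Answer: 2 2 2 2 2 2 2 2 2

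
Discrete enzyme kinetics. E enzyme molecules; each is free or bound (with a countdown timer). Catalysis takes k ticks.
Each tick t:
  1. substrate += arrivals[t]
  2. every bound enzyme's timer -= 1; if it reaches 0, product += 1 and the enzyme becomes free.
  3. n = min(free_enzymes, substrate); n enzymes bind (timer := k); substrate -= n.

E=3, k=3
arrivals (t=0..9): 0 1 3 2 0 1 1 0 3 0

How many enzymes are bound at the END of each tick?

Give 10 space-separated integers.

t=0: arr=0 -> substrate=0 bound=0 product=0
t=1: arr=1 -> substrate=0 bound=1 product=0
t=2: arr=3 -> substrate=1 bound=3 product=0
t=3: arr=2 -> substrate=3 bound=3 product=0
t=4: arr=0 -> substrate=2 bound=3 product=1
t=5: arr=1 -> substrate=1 bound=3 product=3
t=6: arr=1 -> substrate=2 bound=3 product=3
t=7: arr=0 -> substrate=1 bound=3 product=4
t=8: arr=3 -> substrate=2 bound=3 product=6
t=9: arr=0 -> substrate=2 bound=3 product=6

Answer: 0 1 3 3 3 3 3 3 3 3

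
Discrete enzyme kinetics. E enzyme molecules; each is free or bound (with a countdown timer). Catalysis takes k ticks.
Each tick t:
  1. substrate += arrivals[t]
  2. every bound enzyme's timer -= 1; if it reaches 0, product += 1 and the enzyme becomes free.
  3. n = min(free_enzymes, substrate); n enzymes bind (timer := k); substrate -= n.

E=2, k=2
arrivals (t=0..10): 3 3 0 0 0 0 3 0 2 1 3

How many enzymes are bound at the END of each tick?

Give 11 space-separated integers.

Answer: 2 2 2 2 2 2 2 2 2 2 2

Derivation:
t=0: arr=3 -> substrate=1 bound=2 product=0
t=1: arr=3 -> substrate=4 bound=2 product=0
t=2: arr=0 -> substrate=2 bound=2 product=2
t=3: arr=0 -> substrate=2 bound=2 product=2
t=4: arr=0 -> substrate=0 bound=2 product=4
t=5: arr=0 -> substrate=0 bound=2 product=4
t=6: arr=3 -> substrate=1 bound=2 product=6
t=7: arr=0 -> substrate=1 bound=2 product=6
t=8: arr=2 -> substrate=1 bound=2 product=8
t=9: arr=1 -> substrate=2 bound=2 product=8
t=10: arr=3 -> substrate=3 bound=2 product=10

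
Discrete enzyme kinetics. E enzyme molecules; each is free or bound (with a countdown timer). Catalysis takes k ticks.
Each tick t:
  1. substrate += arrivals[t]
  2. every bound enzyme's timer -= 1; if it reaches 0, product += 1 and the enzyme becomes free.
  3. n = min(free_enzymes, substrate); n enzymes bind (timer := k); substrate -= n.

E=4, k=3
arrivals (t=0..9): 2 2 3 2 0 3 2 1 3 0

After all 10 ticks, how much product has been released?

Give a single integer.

Answer: 10

Derivation:
t=0: arr=2 -> substrate=0 bound=2 product=0
t=1: arr=2 -> substrate=0 bound=4 product=0
t=2: arr=3 -> substrate=3 bound=4 product=0
t=3: arr=2 -> substrate=3 bound=4 product=2
t=4: arr=0 -> substrate=1 bound=4 product=4
t=5: arr=3 -> substrate=4 bound=4 product=4
t=6: arr=2 -> substrate=4 bound=4 product=6
t=7: arr=1 -> substrate=3 bound=4 product=8
t=8: arr=3 -> substrate=6 bound=4 product=8
t=9: arr=0 -> substrate=4 bound=4 product=10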